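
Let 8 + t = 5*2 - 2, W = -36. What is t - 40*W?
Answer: 1440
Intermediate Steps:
t = 0 (t = -8 + (5*2 - 2) = -8 + (10 - 2) = -8 + 8 = 0)
t - 40*W = 0 - 40*(-36) = 0 + 1440 = 1440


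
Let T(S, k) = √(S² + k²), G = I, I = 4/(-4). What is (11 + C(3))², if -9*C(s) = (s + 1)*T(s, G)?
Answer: 9961/81 - 88*√10/9 ≈ 92.055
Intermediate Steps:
I = -1 (I = 4*(-¼) = -1)
G = -1
C(s) = -√(1 + s²)*(1 + s)/9 (C(s) = -(s + 1)*√(s² + (-1)²)/9 = -(1 + s)*√(s² + 1)/9 = -(1 + s)*√(1 + s²)/9 = -√(1 + s²)*(1 + s)/9)
(11 + C(3))² = (11 + √(1 + 3²)*(-1 - 1*3)/9)² = (11 + √(1 + 9)*(-1 - 3)/9)² = (11 + (⅑)*√10*(-4))² = (11 - 4*√10/9)²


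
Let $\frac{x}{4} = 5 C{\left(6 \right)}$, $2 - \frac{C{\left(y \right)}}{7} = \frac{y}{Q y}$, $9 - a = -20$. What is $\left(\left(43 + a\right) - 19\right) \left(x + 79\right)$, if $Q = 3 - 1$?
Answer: $15317$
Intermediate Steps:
$a = 29$ ($a = 9 - -20 = 9 + 20 = 29$)
$Q = 2$ ($Q = 3 - 1 = 2$)
$C{\left(y \right)} = \frac{21}{2}$ ($C{\left(y \right)} = 14 - 7 \frac{y}{2 y} = 14 - 7 y \frac{1}{2 y} = 14 - \frac{7}{2} = \frac{21}{2}$)
$x = 210$ ($x = 4 \cdot 5 \cdot \frac{21}{2} = 4 \cdot \frac{105}{2} = 210$)
$\left(\left(43 + a\right) - 19\right) \left(x + 79\right) = \left(\left(43 + 29\right) - 19\right) \left(210 + 79\right) = \left(72 - 19\right) 289 = 53 \cdot 289 = 15317$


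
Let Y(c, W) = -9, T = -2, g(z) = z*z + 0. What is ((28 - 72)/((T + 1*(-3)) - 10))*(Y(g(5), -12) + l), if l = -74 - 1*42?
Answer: -1100/3 ≈ -366.67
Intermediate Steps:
g(z) = z² (g(z) = z² + 0 = z²)
l = -116 (l = -74 - 42 = -116)
((28 - 72)/((T + 1*(-3)) - 10))*(Y(g(5), -12) + l) = ((28 - 72)/((-2 + 1*(-3)) - 10))*(-9 - 116) = -44/((-2 - 3) - 10)*(-125) = -44/(-5 - 10)*(-125) = -44/(-15)*(-125) = -44*(-1/15)*(-125) = (44/15)*(-125) = -1100/3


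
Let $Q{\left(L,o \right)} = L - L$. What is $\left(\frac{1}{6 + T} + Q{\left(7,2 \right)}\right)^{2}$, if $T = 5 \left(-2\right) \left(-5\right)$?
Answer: $\frac{1}{3136} \approx 0.00031888$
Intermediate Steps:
$Q{\left(L,o \right)} = 0$
$T = 50$ ($T = \left(-10\right) \left(-5\right) = 50$)
$\left(\frac{1}{6 + T} + Q{\left(7,2 \right)}\right)^{2} = \left(\frac{1}{6 + 50} + 0\right)^{2} = \left(\frac{1}{56} + 0\right)^{2} = \left(\frac{1}{56}\right)^{2} = \frac{1}{3136}$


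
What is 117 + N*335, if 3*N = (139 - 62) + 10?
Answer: 9832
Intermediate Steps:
N = 29 (N = ((139 - 62) + 10)/3 = (77 + 10)/3 = (1/3)*87 = 29)
117 + N*335 = 117 + 29*335 = 117 + 9715 = 9832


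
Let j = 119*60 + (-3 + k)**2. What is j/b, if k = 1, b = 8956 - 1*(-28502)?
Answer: 3572/18729 ≈ 0.19072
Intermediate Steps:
b = 37458 (b = 8956 + 28502 = 37458)
j = 7144 (j = 119*60 + (-3 + 1)**2 = 7140 + (-2)**2 = 7140 + 4 = 7144)
j/b = 7144/37458 = 7144*(1/37458) = 3572/18729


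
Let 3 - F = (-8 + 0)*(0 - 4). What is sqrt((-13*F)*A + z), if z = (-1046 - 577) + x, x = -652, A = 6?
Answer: I*sqrt(13) ≈ 3.6056*I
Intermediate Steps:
F = -29 (F = 3 - (-8 + 0)*(0 - 4) = 3 - (-8)*(-4) = 3 - 1*32 = 3 - 32 = -29)
z = -2275 (z = (-1046 - 577) - 652 = -1623 - 652 = -2275)
sqrt((-13*F)*A + z) = sqrt(-13*(-29)*6 - 2275) = sqrt(377*6 - 2275) = sqrt(2262 - 2275) = sqrt(-13) = I*sqrt(13)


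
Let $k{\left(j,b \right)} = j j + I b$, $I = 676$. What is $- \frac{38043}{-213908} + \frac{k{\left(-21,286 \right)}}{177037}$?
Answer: $\frac{48185469107}{37869630596} \approx 1.2724$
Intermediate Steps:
$k{\left(j,b \right)} = j^{2} + 676 b$ ($k{\left(j,b \right)} = j j + 676 b = j^{2} + 676 b$)
$- \frac{38043}{-213908} + \frac{k{\left(-21,286 \right)}}{177037} = - \frac{38043}{-213908} + \frac{\left(-21\right)^{2} + 676 \cdot 286}{177037} = \left(-38043\right) \left(- \frac{1}{213908}\right) + \left(441 + 193336\right) \frac{1}{177037} = \frac{38043}{213908} + 193777 \cdot \frac{1}{177037} = \frac{38043}{213908} + \frac{193777}{177037} = \frac{48185469107}{37869630596}$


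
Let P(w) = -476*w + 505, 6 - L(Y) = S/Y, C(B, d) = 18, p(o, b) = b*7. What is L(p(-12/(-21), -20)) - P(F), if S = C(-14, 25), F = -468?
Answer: -15628681/70 ≈ -2.2327e+5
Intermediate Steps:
p(o, b) = 7*b
S = 18
L(Y) = 6 - 18/Y
P(w) = 505 - 476*w
L(p(-12/(-21), -20)) - P(F) = (6 - 18/(7*(-20))) - (505 - 476*(-468)) = (6 - 18/(-140)) - (505 + 222768) = (6 - 18*(-1/140)) - 1*223273 = (6 + 9/70) - 223273 = 429/70 - 223273 = -15628681/70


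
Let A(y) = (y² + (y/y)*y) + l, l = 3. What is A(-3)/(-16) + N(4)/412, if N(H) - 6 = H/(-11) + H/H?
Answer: -9905/18128 ≈ -0.54639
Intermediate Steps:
N(H) = 7 - H/11 (N(H) = 6 + (H/(-11) + H/H) = 6 + (H*(-1/11) + 1) = 6 + (-H/11 + 1) = 6 + (1 - H/11) = 7 - H/11)
A(y) = 3 + y + y² (A(y) = (y² + (y/y)*y) + 3 = (y² + 1*y) + 3 = (y² + y) + 3 = (y + y²) + 3 = 3 + y + y²)
A(-3)/(-16) + N(4)/412 = (3 - 3 + (-3)²)/(-16) + (7 - 1/11*4)/412 = (3 - 3 + 9)*(-1/16) + (7 - 4/11)*(1/412) = 9*(-1/16) + (73/11)*(1/412) = -9/16 + 73/4532 = -9905/18128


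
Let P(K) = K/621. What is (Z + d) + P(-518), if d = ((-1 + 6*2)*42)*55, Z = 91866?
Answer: 72827878/621 ≈ 1.1728e+5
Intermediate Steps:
P(K) = K/621 (P(K) = K*(1/621) = K/621)
d = 25410 (d = ((-1 + 12)*42)*55 = (11*42)*55 = 462*55 = 25410)
(Z + d) + P(-518) = (91866 + 25410) + (1/621)*(-518) = 117276 - 518/621 = 72827878/621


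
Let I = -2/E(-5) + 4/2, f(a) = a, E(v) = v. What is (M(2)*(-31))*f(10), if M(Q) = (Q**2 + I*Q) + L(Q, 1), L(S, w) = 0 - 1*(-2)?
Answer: -3348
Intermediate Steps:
L(S, w) = 2 (L(S, w) = 0 + 2 = 2)
I = 12/5 (I = -2/(-5) + 4/2 = -2*(-1/5) + 4*(1/2) = 2/5 + 2 = 12/5 ≈ 2.4000)
M(Q) = 2 + Q**2 + 12*Q/5 (M(Q) = (Q**2 + 12*Q/5) + 2 = 2 + Q**2 + 12*Q/5)
(M(2)*(-31))*f(10) = ((2 + 2**2 + (12/5)*2)*(-31))*10 = ((2 + 4 + 24/5)*(-31))*10 = ((54/5)*(-31))*10 = -1674/5*10 = -3348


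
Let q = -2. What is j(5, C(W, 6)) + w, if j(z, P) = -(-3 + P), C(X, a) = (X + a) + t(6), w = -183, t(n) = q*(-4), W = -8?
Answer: -186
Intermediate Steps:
t(n) = 8 (t(n) = -2*(-4) = 8)
C(X, a) = 8 + X + a (C(X, a) = (X + a) + 8 = 8 + X + a)
j(z, P) = 3 - P
j(5, C(W, 6)) + w = (3 - (8 - 8 + 6)) - 183 = (3 - 1*6) - 183 = (3 - 6) - 183 = -3 - 183 = -186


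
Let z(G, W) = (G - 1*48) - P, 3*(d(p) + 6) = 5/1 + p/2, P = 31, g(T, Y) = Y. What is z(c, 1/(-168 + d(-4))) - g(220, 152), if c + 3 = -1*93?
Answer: -327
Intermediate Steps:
d(p) = -13/3 + p/6 (d(p) = -6 + (5/1 + p/2)/3 = -6 + (5*1 + p*(½))/3 = -6 + (5 + p/2)/3 = -6 + (5/3 + p/6) = -13/3 + p/6)
c = -96 (c = -3 - 1*93 = -3 - 93 = -96)
z(G, W) = -79 + G (z(G, W) = (G - 1*48) - 1*31 = (G - 48) - 31 = (-48 + G) - 31 = -79 + G)
z(c, 1/(-168 + d(-4))) - g(220, 152) = (-79 - 96) - 1*152 = -175 - 152 = -327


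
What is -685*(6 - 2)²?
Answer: -10960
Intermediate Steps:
-685*(6 - 2)² = -685*4² = -685*16 = -10960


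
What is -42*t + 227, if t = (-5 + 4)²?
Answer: 185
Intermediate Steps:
t = 1 (t = (-1)² = 1)
-42*t + 227 = -42*1 + 227 = -42 + 227 = 185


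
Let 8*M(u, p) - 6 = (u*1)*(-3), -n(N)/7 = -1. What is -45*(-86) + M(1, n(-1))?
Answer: 30963/8 ≈ 3870.4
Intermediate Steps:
n(N) = 7 (n(N) = -7*(-1) = 7)
M(u, p) = 3/4 - 3*u/8 (M(u, p) = 3/4 + ((u*1)*(-3))/8 = 3/4 + (u*(-3))/8 = 3/4 + (-3*u)/8 = 3/4 - 3*u/8)
-45*(-86) + M(1, n(-1)) = -45*(-86) + (3/4 - 3/8*1) = 3870 + (3/4 - 3/8) = 3870 + 3/8 = 30963/8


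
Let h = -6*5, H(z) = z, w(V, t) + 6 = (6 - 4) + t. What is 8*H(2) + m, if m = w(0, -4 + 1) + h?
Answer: -21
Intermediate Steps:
w(V, t) = -4 + t (w(V, t) = -6 + ((6 - 4) + t) = -6 + (2 + t) = -4 + t)
h = -30
m = -37 (m = (-4 + (-4 + 1)) - 30 = (-4 - 3) - 30 = -7 - 30 = -37)
8*H(2) + m = 8*2 - 37 = 16 - 37 = -21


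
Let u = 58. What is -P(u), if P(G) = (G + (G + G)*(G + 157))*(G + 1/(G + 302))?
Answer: -260991619/180 ≈ -1.4500e+6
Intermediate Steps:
P(G) = (G + 1/(302 + G))*(G + 2*G*(157 + G)) (P(G) = (G + (2*G)*(157 + G))*(G + 1/(302 + G)) = (G + 2*G*(157 + G))*(G + 1/(302 + G)) = (G + 1/(302 + G))*(G + 2*G*(157 + G)))
-P(u) = -58*(315 + 2*58³ + 919*58² + 95132*58)/(302 + 58) = -58*(315 + 2*195112 + 919*3364 + 5517656)/360 = -58*(315 + 390224 + 3091516 + 5517656)/360 = -58*8999711/360 = -1*260991619/180 = -260991619/180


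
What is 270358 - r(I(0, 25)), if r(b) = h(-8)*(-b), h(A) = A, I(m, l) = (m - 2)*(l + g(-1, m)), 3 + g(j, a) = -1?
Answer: 270694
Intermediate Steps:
g(j, a) = -4 (g(j, a) = -3 - 1 = -4)
I(m, l) = (-4 + l)*(-2 + m) (I(m, l) = (m - 2)*(l - 4) = (-2 + m)*(-4 + l) = (-4 + l)*(-2 + m))
r(b) = 8*b (r(b) = -(-8)*b = 8*b)
270358 - r(I(0, 25)) = 270358 - 8*(8 - 4*0 - 2*25 + 25*0) = 270358 - 8*(8 + 0 - 50 + 0) = 270358 - 8*(-42) = 270358 - 1*(-336) = 270358 + 336 = 270694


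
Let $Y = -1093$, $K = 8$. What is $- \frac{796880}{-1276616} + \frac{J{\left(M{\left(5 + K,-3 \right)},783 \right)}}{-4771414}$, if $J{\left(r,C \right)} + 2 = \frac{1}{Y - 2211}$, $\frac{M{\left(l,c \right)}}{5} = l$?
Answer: $\frac{1570327987020553}{2515691806924912} \approx 0.62421$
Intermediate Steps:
$M{\left(l,c \right)} = 5 l$
$J{\left(r,C \right)} = - \frac{6609}{3304}$ ($J{\left(r,C \right)} = -2 + \frac{1}{-1093 - 2211} = -2 + \frac{1}{-3304} = -2 - \frac{1}{3304} = - \frac{6609}{3304}$)
$- \frac{796880}{-1276616} + \frac{J{\left(M{\left(5 + K,-3 \right)},783 \right)}}{-4771414} = - \frac{796880}{-1276616} - \frac{6609}{3304 \left(-4771414\right)} = \left(-796880\right) \left(- \frac{1}{1276616}\right) - - \frac{6609}{15764751856} = \frac{99610}{159577} + \frac{6609}{15764751856} = \frac{1570327987020553}{2515691806924912}$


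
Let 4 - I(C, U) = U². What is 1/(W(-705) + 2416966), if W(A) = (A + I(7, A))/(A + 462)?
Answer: 243/587820464 ≈ 4.1339e-7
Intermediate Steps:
I(C, U) = 4 - U²
W(A) = (4 + A - A²)/(462 + A) (W(A) = (A + (4 - A²))/(A + 462) = (4 + A - A²)/(462 + A))
1/(W(-705) + 2416966) = 1/((4 - 705 - 1*(-705)²)/(462 - 705) + 2416966) = 1/((4 - 705 - 1*497025)/(-243) + 2416966) = 1/(-(4 - 705 - 497025)/243 + 2416966) = 1/(-1/243*(-497726) + 2416966) = 1/(497726/243 + 2416966) = 1/(587820464/243) = 243/587820464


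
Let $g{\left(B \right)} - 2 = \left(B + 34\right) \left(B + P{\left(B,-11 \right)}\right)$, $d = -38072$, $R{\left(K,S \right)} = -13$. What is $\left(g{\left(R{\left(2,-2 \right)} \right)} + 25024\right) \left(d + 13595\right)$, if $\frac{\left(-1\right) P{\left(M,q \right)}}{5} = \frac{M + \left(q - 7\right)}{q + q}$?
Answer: $- \frac{13249669347}{22} \approx -6.0226 \cdot 10^{8}$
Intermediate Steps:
$P{\left(M,q \right)} = - \frac{5 \left(-7 + M + q\right)}{2 q}$ ($P{\left(M,q \right)} = - 5 \frac{M + \left(q - 7\right)}{q + q} = - 5 \frac{M + \left(-7 + q\right)}{2 q} = - 5 \left(-7 + M + q\right) \frac{1}{2 q} = - 5 \frac{-7 + M + q}{2 q} = - \frac{5 \left(-7 + M + q\right)}{2 q}$)
$g{\left(B \right)} = 2 + \left(34 + B\right) \left(- \frac{45}{11} + \frac{27 B}{22}\right)$ ($g{\left(B \right)} = 2 + \left(B + 34\right) \left(B + \frac{5 \left(7 - B - -11\right)}{2 \left(-11\right)}\right) = 2 + \left(34 + B\right) \left(B + \frac{5}{2} \left(- \frac{1}{11}\right) \left(7 - B + 11\right)\right) = 2 + \left(34 + B\right) \left(B + \frac{5}{2} \left(- \frac{1}{11}\right) \left(18 - B\right)\right) = 2 + \left(34 + B\right) \left(B + \left(- \frac{45}{11} + \frac{5 B}{22}\right)\right) = 2 + \left(34 + B\right) \left(- \frac{45}{11} + \frac{27 B}{22}\right)$)
$\left(g{\left(R{\left(2,-2 \right)} \right)} + 25024\right) \left(d + 13595\right) = \left(\left(- \frac{1508}{11} + \frac{27 \left(-13\right)^{2}}{22} + \frac{414}{11} \left(-13\right)\right) + 25024\right) \left(-38072 + 13595\right) = \left(\left(- \frac{1508}{11} + \frac{27}{22} \cdot 169 - \frac{5382}{11}\right) + 25024\right) \left(-24477\right) = \left(\left(- \frac{1508}{11} + \frac{4563}{22} - \frac{5382}{11}\right) + 25024\right) \left(-24477\right) = \left(- \frac{9217}{22} + 25024\right) \left(-24477\right) = \frac{541311}{22} \left(-24477\right) = - \frac{13249669347}{22}$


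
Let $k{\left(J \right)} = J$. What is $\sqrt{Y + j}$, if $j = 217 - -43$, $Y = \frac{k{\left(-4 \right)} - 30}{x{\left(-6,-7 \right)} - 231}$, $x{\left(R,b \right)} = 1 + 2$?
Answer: $\frac{\sqrt{3380898}}{114} \approx 16.129$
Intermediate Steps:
$x{\left(R,b \right)} = 3$
$Y = \frac{17}{114}$ ($Y = \frac{-4 - 30}{3 - 231} = - \frac{34}{-228} = \left(-34\right) \left(- \frac{1}{228}\right) = \frac{17}{114} \approx 0.14912$)
$j = 260$ ($j = 217 + 43 = 260$)
$\sqrt{Y + j} = \sqrt{\frac{17}{114} + 260} = \sqrt{\frac{29657}{114}} = \frac{\sqrt{3380898}}{114}$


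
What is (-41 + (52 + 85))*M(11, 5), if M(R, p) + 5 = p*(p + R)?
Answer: 7200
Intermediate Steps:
M(R, p) = -5 + p*(R + p) (M(R, p) = -5 + p*(p + R) = -5 + p*(R + p))
(-41 + (52 + 85))*M(11, 5) = (-41 + (52 + 85))*(-5 + 5² + 11*5) = (-41 + 137)*(-5 + 25 + 55) = 96*75 = 7200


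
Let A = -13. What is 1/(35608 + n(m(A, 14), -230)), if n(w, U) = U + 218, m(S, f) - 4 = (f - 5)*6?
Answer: 1/35596 ≈ 2.8093e-5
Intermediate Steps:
m(S, f) = -26 + 6*f (m(S, f) = 4 + (f - 5)*6 = 4 + (-5 + f)*6 = 4 + (-30 + 6*f) = -26 + 6*f)
n(w, U) = 218 + U
1/(35608 + n(m(A, 14), -230)) = 1/(35608 + (218 - 230)) = 1/(35608 - 12) = 1/35596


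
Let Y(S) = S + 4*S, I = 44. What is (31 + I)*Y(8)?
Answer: 3000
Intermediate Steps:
Y(S) = 5*S
(31 + I)*Y(8) = (31 + 44)*(5*8) = 75*40 = 3000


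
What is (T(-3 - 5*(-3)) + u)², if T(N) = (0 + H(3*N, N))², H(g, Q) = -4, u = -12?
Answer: 16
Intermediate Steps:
T(N) = 16 (T(N) = (0 - 4)² = (-4)² = 16)
(T(-3 - 5*(-3)) + u)² = (16 - 12)² = 4² = 16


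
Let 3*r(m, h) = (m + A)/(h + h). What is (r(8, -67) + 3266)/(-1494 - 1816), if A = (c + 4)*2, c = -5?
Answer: -218821/221770 ≈ -0.98670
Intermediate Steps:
A = -2 (A = (-5 + 4)*2 = -1*2 = -2)
r(m, h) = (-2 + m)/(6*h) (r(m, h) = ((m - 2)/(h + h))/3 = ((-2 + m)/((2*h)))/3 = ((-2 + m)*(1/(2*h)))/3 = ((-2 + m)/(2*h))/3 = (-2 + m)/(6*h))
(r(8, -67) + 3266)/(-1494 - 1816) = ((⅙)*(-2 + 8)/(-67) + 3266)/(-1494 - 1816) = ((⅙)*(-1/67)*6 + 3266)/(-3310) = (-1/67 + 3266)*(-1/3310) = (218821/67)*(-1/3310) = -218821/221770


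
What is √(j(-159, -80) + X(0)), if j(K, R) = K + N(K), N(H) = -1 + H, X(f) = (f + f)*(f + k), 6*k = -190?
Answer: I*√319 ≈ 17.861*I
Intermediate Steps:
k = -95/3 (k = (⅙)*(-190) = -95/3 ≈ -31.667)
X(f) = 2*f*(-95/3 + f) (X(f) = (f + f)*(f - 95/3) = (2*f)*(-95/3 + f) = 2*f*(-95/3 + f))
j(K, R) = -1 + 2*K (j(K, R) = K + (-1 + K) = -1 + 2*K)
√(j(-159, -80) + X(0)) = √((-1 + 2*(-159)) + (⅔)*0*(-95 + 3*0)) = √((-1 - 318) + (⅔)*0*(-95 + 0)) = √(-319 + (⅔)*0*(-95)) = √(-319 + 0) = √(-319) = I*√319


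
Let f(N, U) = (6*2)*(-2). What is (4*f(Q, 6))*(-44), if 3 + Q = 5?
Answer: 4224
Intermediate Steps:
Q = 2 (Q = -3 + 5 = 2)
f(N, U) = -24 (f(N, U) = 12*(-2) = -24)
(4*f(Q, 6))*(-44) = (4*(-24))*(-44) = -96*(-44) = 4224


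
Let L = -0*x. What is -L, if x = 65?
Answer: 0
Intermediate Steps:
L = 0 (L = -0*65 = -31*0 = 0)
-L = -1*0 = 0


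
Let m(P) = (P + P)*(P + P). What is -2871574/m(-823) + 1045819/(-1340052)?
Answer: -1670378157913/907656081108 ≈ -1.8403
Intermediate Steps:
m(P) = 4*P**2 (m(P) = (2*P)*(2*P) = 4*P**2)
-2871574/m(-823) + 1045819/(-1340052) = -2871574/(4*(-823)**2) + 1045819/(-1340052) = -2871574/(4*677329) + 1045819*(-1/1340052) = -2871574/2709316 - 1045819/1340052 = -2871574*1/2709316 - 1045819/1340052 = -1435787/1354658 - 1045819/1340052 = -1670378157913/907656081108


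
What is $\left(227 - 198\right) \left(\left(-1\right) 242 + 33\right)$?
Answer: $-6061$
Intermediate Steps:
$\left(227 - 198\right) \left(\left(-1\right) 242 + 33\right) = 29 \left(-242 + 33\right) = 29 \left(-209\right) = -6061$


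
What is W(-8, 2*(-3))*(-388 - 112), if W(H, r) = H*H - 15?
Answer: -24500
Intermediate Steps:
W(H, r) = -15 + H**2 (W(H, r) = H**2 - 15 = -15 + H**2)
W(-8, 2*(-3))*(-388 - 112) = (-15 + (-8)**2)*(-388 - 112) = (-15 + 64)*(-500) = 49*(-500) = -24500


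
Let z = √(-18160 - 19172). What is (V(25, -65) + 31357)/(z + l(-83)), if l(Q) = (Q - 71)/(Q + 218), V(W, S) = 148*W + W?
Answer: -182338695/170099854 - 959054175*I*√1037/170099854 ≈ -1.072 - 181.56*I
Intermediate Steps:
V(W, S) = 149*W
z = 6*I*√1037 (z = √(-37332) = 6*I*√1037 ≈ 193.21*I)
l(Q) = (-71 + Q)/(218 + Q)
(V(25, -65) + 31357)/(z + l(-83)) = (149*25 + 31357)/(6*I*√1037 + (-71 - 83)/(218 - 83)) = (3725 + 31357)/(6*I*√1037 - 154/135) = 35082/(6*I*√1037 + (1/135)*(-154)) = 35082/(6*I*√1037 - 154/135) = 35082/(-154/135 + 6*I*√1037)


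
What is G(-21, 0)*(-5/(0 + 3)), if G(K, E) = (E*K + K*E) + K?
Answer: 35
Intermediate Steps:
G(K, E) = K + 2*E*K (G(K, E) = (E*K + E*K) + K = 2*E*K + K = K + 2*E*K)
G(-21, 0)*(-5/(0 + 3)) = (-21*(1 + 2*0))*(-5/(0 + 3)) = (-21*(1 + 0))*(-5/3) = (-21*1)*(-5*⅓) = -21*(-5/3) = 35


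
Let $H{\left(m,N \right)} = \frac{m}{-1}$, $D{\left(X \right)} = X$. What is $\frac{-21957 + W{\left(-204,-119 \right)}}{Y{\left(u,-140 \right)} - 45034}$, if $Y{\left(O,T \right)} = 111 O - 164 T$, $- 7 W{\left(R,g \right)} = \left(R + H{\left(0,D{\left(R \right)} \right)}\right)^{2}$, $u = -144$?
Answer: $\frac{65105}{88802} \approx 0.73315$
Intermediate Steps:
$H{\left(m,N \right)} = - m$ ($H{\left(m,N \right)} = m \left(-1\right) = - m$)
$W{\left(R,g \right)} = - \frac{R^{2}}{7}$ ($W{\left(R,g \right)} = - \frac{\left(R - 0\right)^{2}}{7} = - \frac{\left(R + 0\right)^{2}}{7} = - \frac{R^{2}}{7}$)
$Y{\left(O,T \right)} = - 164 T + 111 O$
$\frac{-21957 + W{\left(-204,-119 \right)}}{Y{\left(u,-140 \right)} - 45034} = \frac{-21957 - \frac{\left(-204\right)^{2}}{7}}{\left(\left(-164\right) \left(-140\right) + 111 \left(-144\right)\right) - 45034} = \frac{-21957 - \frac{41616}{7}}{\left(22960 - 15984\right) - 45034} = \frac{-21957 - \frac{41616}{7}}{6976 - 45034} = - \frac{195315}{7 \left(-38058\right)} = \left(- \frac{195315}{7}\right) \left(- \frac{1}{38058}\right) = \frac{65105}{88802}$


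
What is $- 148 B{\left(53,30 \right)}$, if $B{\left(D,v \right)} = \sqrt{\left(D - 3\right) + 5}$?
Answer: $- 148 \sqrt{55} \approx -1097.6$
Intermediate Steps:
$B{\left(D,v \right)} = \sqrt{2 + D}$ ($B{\left(D,v \right)} = \sqrt{\left(D - 3\right) + 5} = \sqrt{\left(-3 + D\right) + 5} = \sqrt{2 + D}$)
$- 148 B{\left(53,30 \right)} = - 148 \sqrt{2 + 53} = - 148 \sqrt{55}$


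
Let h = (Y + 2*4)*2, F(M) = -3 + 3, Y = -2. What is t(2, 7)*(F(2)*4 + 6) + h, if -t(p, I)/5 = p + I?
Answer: -258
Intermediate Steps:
F(M) = 0
h = 12 (h = (-2 + 2*4)*2 = (-2 + 8)*2 = 6*2 = 12)
t(p, I) = -5*I - 5*p (t(p, I) = -5*(p + I) = -5*(I + p) = -5*I - 5*p)
t(2, 7)*(F(2)*4 + 6) + h = (-5*7 - 5*2)*(0*4 + 6) + 12 = (-35 - 10)*(0 + 6) + 12 = -45*6 + 12 = -270 + 12 = -258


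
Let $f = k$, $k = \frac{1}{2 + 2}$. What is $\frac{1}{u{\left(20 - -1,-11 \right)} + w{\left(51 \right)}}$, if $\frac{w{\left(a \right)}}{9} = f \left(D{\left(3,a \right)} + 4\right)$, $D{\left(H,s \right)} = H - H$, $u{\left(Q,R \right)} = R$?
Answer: $- \frac{1}{2} \approx -0.5$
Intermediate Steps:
$k = \frac{1}{4} \approx 0.25$
$f = \frac{1}{4} \approx 0.25$
$D{\left(H,s \right)} = 0$
$w{\left(a \right)} = 9$ ($w{\left(a \right)} = 9 \frac{0 + 4}{4} = 9 \cdot \frac{1}{4} \cdot 4 = 9 \cdot 1 = 9$)
$\frac{1}{u{\left(20 - -1,-11 \right)} + w{\left(51 \right)}} = \frac{1}{-11 + 9} = \frac{1}{-2} = - \frac{1}{2}$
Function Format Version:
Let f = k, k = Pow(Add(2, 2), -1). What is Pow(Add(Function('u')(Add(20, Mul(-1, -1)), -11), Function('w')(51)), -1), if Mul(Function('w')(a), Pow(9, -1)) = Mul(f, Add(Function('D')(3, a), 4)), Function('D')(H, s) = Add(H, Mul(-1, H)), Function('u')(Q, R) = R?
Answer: Rational(-1, 2) ≈ -0.50000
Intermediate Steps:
k = Rational(1, 4) (k = Pow(4, -1) = Rational(1, 4) ≈ 0.25000)
f = Rational(1, 4) ≈ 0.25000
Function('D')(H, s) = 0
Function('w')(a) = 9 (Function('w')(a) = Mul(9, Mul(Rational(1, 4), Add(0, 4))) = Mul(9, Mul(Rational(1, 4), 4)) = Mul(9, 1) = 9)
Pow(Add(Function('u')(Add(20, Mul(-1, -1)), -11), Function('w')(51)), -1) = Pow(Add(-11, 9), -1) = Pow(-2, -1) = Rational(-1, 2)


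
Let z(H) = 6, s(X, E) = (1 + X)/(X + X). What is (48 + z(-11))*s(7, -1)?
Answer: 216/7 ≈ 30.857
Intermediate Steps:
s(X, E) = (1 + X)/(2*X) (s(X, E) = (1 + X)/((2*X)) = (1 + X)*(1/(2*X)) = (1 + X)/(2*X))
(48 + z(-11))*s(7, -1) = (48 + 6)*((½)*(1 + 7)/7) = 54*((½)*(⅐)*8) = 54*(4/7) = 216/7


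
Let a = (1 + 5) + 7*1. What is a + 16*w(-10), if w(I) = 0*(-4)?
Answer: 13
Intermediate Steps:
w(I) = 0
a = 13 (a = 6 + 7 = 13)
a + 16*w(-10) = 13 + 16*0 = 13 + 0 = 13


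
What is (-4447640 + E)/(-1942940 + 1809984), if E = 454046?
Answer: 1996797/66478 ≈ 30.037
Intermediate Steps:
(-4447640 + E)/(-1942940 + 1809984) = (-4447640 + 454046)/(-1942940 + 1809984) = -3993594/(-132956) = -3993594*(-1/132956) = 1996797/66478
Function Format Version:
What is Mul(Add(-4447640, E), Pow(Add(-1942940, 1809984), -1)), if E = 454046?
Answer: Rational(1996797, 66478) ≈ 30.037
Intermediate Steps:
Mul(Add(-4447640, E), Pow(Add(-1942940, 1809984), -1)) = Mul(Add(-4447640, 454046), Pow(Add(-1942940, 1809984), -1)) = Mul(-3993594, Pow(-132956, -1)) = Mul(-3993594, Rational(-1, 132956)) = Rational(1996797, 66478)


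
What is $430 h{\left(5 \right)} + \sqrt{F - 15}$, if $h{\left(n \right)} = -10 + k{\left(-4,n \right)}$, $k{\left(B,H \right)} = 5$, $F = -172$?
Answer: $-2150 + i \sqrt{187} \approx -2150.0 + 13.675 i$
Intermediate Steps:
$h{\left(n \right)} = -5$ ($h{\left(n \right)} = -10 + 5 = -5$)
$430 h{\left(5 \right)} + \sqrt{F - 15} = 430 \left(-5\right) + \sqrt{-172 - 15} = -2150 + \sqrt{-187} = -2150 + i \sqrt{187}$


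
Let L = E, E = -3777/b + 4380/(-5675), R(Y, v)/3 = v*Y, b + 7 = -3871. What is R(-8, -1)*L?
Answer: 10677204/2200765 ≈ 4.8516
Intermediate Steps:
b = -3878 (b = -7 - 3871 = -3878)
R(Y, v) = 3*Y*v (R(Y, v) = 3*(v*Y) = 3*(Y*v) = 3*Y*v)
E = 889767/4401530 (E = -3777/(-3878) + 4380/(-5675) = -3777*(-1/3878) + 4380*(-1/5675) = 3777/3878 - 876/1135 = 889767/4401530 ≈ 0.20215)
L = 889767/4401530 ≈ 0.20215
R(-8, -1)*L = (3*(-8)*(-1))*(889767/4401530) = 24*(889767/4401530) = 10677204/2200765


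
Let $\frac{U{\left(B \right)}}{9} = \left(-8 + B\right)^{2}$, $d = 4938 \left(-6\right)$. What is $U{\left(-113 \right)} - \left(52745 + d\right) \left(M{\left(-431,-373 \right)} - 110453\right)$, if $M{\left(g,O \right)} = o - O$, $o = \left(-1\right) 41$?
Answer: $2545798926$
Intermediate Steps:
$o = -41$
$d = -29628$
$M{\left(g,O \right)} = -41 - O$
$U{\left(B \right)} = 9 \left(-8 + B\right)^{2}$
$U{\left(-113 \right)} - \left(52745 + d\right) \left(M{\left(-431,-373 \right)} - 110453\right) = 9 \left(-8 - 113\right)^{2} - \left(52745 - 29628\right) \left(\left(-41 - -373\right) - 110453\right) = 9 \left(-121\right)^{2} - 23117 \left(\left(-41 + 373\right) - 110453\right) = 9 \cdot 14641 - 23117 \left(332 - 110453\right) = 131769 - 23117 \left(-110121\right) = 131769 - -2545667157 = 131769 + 2545667157 = 2545798926$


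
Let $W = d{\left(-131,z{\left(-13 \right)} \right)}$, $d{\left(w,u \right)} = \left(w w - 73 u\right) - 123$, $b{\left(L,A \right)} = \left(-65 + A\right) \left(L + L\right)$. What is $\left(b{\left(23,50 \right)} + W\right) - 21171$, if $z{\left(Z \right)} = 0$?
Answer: $-4823$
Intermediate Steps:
$b{\left(L,A \right)} = 2 L \left(-65 + A\right)$ ($b{\left(L,A \right)} = \left(-65 + A\right) 2 L = 2 L \left(-65 + A\right)$)
$d{\left(w,u \right)} = -123 + w^{2} - 73 u$ ($d{\left(w,u \right)} = \left(w^{2} - 73 u\right) - 123 = -123 + w^{2} - 73 u$)
$W = 17038$ ($W = -123 + \left(-131\right)^{2} - 0 = -123 + 17161 + 0 = 17038$)
$\left(b{\left(23,50 \right)} + W\right) - 21171 = \left(2 \cdot 23 \left(-65 + 50\right) + 17038\right) - 21171 = \left(2 \cdot 23 \left(-15\right) + 17038\right) - 21171 = \left(-690 + 17038\right) - 21171 = 16348 - 21171 = -4823$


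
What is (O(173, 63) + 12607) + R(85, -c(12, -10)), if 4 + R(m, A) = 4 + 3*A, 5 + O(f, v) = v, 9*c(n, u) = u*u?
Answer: 37895/3 ≈ 12632.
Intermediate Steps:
c(n, u) = u²/9 (c(n, u) = (u*u)/9 = u²/9)
O(f, v) = -5 + v
R(m, A) = 3*A (R(m, A) = -4 + (4 + 3*A) = 3*A)
(O(173, 63) + 12607) + R(85, -c(12, -10)) = ((-5 + 63) + 12607) + 3*(-(-10)²/9) = (58 + 12607) + 3*(-100/9) = 12665 + 3*(-1*100/9) = 12665 + 3*(-100/9) = 12665 - 100/3 = 37895/3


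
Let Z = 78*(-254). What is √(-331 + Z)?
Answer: I*√20143 ≈ 141.93*I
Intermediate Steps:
Z = -19812
√(-331 + Z) = √(-331 - 19812) = √(-20143) = I*√20143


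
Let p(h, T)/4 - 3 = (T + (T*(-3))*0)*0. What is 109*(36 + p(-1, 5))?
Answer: 5232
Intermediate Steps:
p(h, T) = 12 (p(h, T) = 12 + 4*((T + (T*(-3))*0)*0) = 12 + 4*((T - 3*T*0)*0) = 12 + 4*((T + 0)*0) = 12 + 4*(T*0) = 12 + 4*0 = 12 + 0 = 12)
109*(36 + p(-1, 5)) = 109*(36 + 12) = 109*48 = 5232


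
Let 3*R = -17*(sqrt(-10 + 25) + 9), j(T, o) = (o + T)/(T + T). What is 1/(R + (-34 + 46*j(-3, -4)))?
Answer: -282/4501 + 51*sqrt(15)/4501 ≈ -0.018769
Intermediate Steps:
j(T, o) = (T + o)/(2*T) (j(T, o) = (T + o)/((2*T)) = (T + o)*(1/(2*T)) = (T + o)/(2*T))
R = -51 - 17*sqrt(15)/3 (R = (-17*(sqrt(-10 + 25) + 9))/3 = (-17*(sqrt(15) + 9))/3 = (-17*(9 + sqrt(15)))/3 = (-153 - 17*sqrt(15))/3 = -51 - 17*sqrt(15)/3 ≈ -72.947)
1/(R + (-34 + 46*j(-3, -4))) = 1/((-51 - 17*sqrt(15)/3) + (-34 + 46*((1/2)*(-3 - 4)/(-3)))) = 1/((-51 - 17*sqrt(15)/3) + (-34 + 46*((1/2)*(-1/3)*(-7)))) = 1/((-51 - 17*sqrt(15)/3) + (-34 + 46*(7/6))) = 1/((-51 - 17*sqrt(15)/3) + (-34 + 161/3)) = 1/((-51 - 17*sqrt(15)/3) + 59/3) = 1/(-94/3 - 17*sqrt(15)/3)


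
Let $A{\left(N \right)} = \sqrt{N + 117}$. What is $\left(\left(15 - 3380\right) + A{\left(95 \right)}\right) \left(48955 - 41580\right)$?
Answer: $-24816875 + 14750 \sqrt{53} \approx -2.471 \cdot 10^{7}$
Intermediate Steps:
$A{\left(N \right)} = \sqrt{117 + N}$
$\left(\left(15 - 3380\right) + A{\left(95 \right)}\right) \left(48955 - 41580\right) = \left(\left(15 - 3380\right) + \sqrt{117 + 95}\right) \left(48955 - 41580\right) = \left(\left(15 - 3380\right) + \sqrt{212}\right) 7375 = \left(-3365 + 2 \sqrt{53}\right) 7375 = -24816875 + 14750 \sqrt{53}$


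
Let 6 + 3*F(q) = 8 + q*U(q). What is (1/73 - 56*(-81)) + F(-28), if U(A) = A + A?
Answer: 1107997/219 ≈ 5059.3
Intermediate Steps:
U(A) = 2*A
F(q) = ⅔ + 2*q²/3 (F(q) = -2 + (8 + q*(2*q))/3 = -2 + (8 + 2*q²)/3 = -2 + (8/3 + 2*q²/3) = ⅔ + 2*q²/3)
(1/73 - 56*(-81)) + F(-28) = (1/73 - 56*(-81)) + (⅔ + (⅔)*(-28)²) = (1/73 + 4536) + (⅔ + (⅔)*784) = 331129/73 + (⅔ + 1568/3) = 331129/73 + 1570/3 = 1107997/219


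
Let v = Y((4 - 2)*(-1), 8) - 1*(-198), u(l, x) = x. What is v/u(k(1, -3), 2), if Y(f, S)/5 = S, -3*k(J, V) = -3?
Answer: 119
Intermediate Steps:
k(J, V) = 1 (k(J, V) = -⅓*(-3) = 1)
Y(f, S) = 5*S
v = 238 (v = 5*8 - 1*(-198) = 40 + 198 = 238)
v/u(k(1, -3), 2) = 238/2 = 238*(½) = 119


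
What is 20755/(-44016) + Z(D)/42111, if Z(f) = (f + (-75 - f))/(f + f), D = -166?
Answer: -1151465405/2441988816 ≈ -0.47153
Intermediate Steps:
Z(f) = -75/(2*f) (Z(f) = -75*1/(2*f) = -75/(2*f))
20755/(-44016) + Z(D)/42111 = 20755/(-44016) - 75/2/(-166)/42111 = 20755*(-1/44016) - 75/2*(-1/166)*(1/42111) = -2965/6288 + (75/332)*(1/42111) = -2965/6288 + 25/4660284 = -1151465405/2441988816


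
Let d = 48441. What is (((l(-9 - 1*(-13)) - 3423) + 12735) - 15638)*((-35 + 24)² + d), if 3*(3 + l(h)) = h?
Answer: -921852446/3 ≈ -3.0728e+8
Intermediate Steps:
l(h) = -3 + h/3
(((l(-9 - 1*(-13)) - 3423) + 12735) - 15638)*((-35 + 24)² + d) = ((((-3 + (-9 - 1*(-13))/3) - 3423) + 12735) - 15638)*((-35 + 24)² + 48441) = ((((-3 + (-9 + 13)/3) - 3423) + 12735) - 15638)*((-11)² + 48441) = ((((-3 + (⅓)*4) - 3423) + 12735) - 15638)*(121 + 48441) = ((((-3 + 4/3) - 3423) + 12735) - 15638)*48562 = (((-5/3 - 3423) + 12735) - 15638)*48562 = ((-10274/3 + 12735) - 15638)*48562 = (27931/3 - 15638)*48562 = -18983/3*48562 = -921852446/3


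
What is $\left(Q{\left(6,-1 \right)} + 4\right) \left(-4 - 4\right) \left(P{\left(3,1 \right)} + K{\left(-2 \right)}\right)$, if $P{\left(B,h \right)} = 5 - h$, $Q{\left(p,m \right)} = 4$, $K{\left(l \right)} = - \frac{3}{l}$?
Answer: $-352$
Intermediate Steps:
$\left(Q{\left(6,-1 \right)} + 4\right) \left(-4 - 4\right) \left(P{\left(3,1 \right)} + K{\left(-2 \right)}\right) = \left(4 + 4\right) \left(-4 - 4\right) \left(\left(5 - 1\right) - \frac{3}{-2}\right) = 8 \left(-8\right) \left(\left(5 - 1\right) - - \frac{3}{2}\right) = - 64 \left(4 + \frac{3}{2}\right) = \left(-64\right) \frac{11}{2} = -352$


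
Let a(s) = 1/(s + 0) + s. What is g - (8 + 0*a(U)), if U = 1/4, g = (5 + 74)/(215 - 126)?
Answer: -633/89 ≈ -7.1124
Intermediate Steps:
g = 79/89 ≈ 0.88764
U = ¼ ≈ 0.25000
a(s) = s + 1/s (a(s) = 1/s + s = s + 1/s)
g - (8 + 0*a(U)) = 79/89 - (8 + 0*(¼ + 1/(¼))) = 79/89 - (8 + 0*(¼ + 4)) = 79/89 - (8 + 0*(17/4)) = 79/89 - (8 + 0) = 79/89 - 1*8 = 79/89 - 8 = -633/89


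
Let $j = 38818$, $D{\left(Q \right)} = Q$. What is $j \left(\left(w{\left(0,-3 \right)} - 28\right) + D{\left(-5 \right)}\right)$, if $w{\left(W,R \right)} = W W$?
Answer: $-1280994$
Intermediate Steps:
$w{\left(W,R \right)} = W^{2}$
$j \left(\left(w{\left(0,-3 \right)} - 28\right) + D{\left(-5 \right)}\right) = 38818 \left(\left(0^{2} - 28\right) - 5\right) = 38818 \left(\left(0 - 28\right) - 5\right) = 38818 \left(-28 - 5\right) = 38818 \left(-33\right) = -1280994$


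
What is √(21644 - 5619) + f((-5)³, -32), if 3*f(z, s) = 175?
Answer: 175/3 + 5*√641 ≈ 184.92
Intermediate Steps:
f(z, s) = 175/3 (f(z, s) = (⅓)*175 = 175/3)
√(21644 - 5619) + f((-5)³, -32) = √(21644 - 5619) + 175/3 = √16025 + 175/3 = 5*√641 + 175/3 = 175/3 + 5*√641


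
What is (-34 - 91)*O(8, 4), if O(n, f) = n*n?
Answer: -8000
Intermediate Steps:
O(n, f) = n**2
(-34 - 91)*O(8, 4) = (-34 - 91)*8**2 = -125*64 = -8000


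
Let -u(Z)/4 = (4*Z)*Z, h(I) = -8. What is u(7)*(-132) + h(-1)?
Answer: 103480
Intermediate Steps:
u(Z) = -16*Z² (u(Z) = -4*4*Z*Z = -16*Z²)
u(7)*(-132) + h(-1) = -16*7²*(-132) - 8 = -16*49*(-132) - 8 = -784*(-132) - 8 = 103488 - 8 = 103480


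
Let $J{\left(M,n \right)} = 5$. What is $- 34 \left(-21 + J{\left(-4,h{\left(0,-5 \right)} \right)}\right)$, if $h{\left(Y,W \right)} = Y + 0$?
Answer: $544$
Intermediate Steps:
$h{\left(Y,W \right)} = Y$
$- 34 \left(-21 + J{\left(-4,h{\left(0,-5 \right)} \right)}\right) = - 34 \left(-21 + 5\right) = \left(-34\right) \left(-16\right) = 544$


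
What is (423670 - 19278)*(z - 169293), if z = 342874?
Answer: 70194767752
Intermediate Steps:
(423670 - 19278)*(z - 169293) = (423670 - 19278)*(342874 - 169293) = 404392*173581 = 70194767752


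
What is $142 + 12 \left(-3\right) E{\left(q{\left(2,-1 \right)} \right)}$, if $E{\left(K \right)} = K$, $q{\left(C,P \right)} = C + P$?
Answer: $106$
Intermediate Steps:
$142 + 12 \left(-3\right) E{\left(q{\left(2,-1 \right)} \right)} = 142 + 12 \left(-3\right) \left(2 - 1\right) = 142 - 36 = 106$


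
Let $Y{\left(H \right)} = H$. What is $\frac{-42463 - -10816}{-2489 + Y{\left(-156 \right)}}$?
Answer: $\frac{31647}{2645} \approx 11.965$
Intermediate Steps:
$\frac{-42463 - -10816}{-2489 + Y{\left(-156 \right)}} = \frac{-42463 - -10816}{-2489 - 156} = \frac{-42463 + 10816}{-2645} = \left(-31647\right) \left(- \frac{1}{2645}\right) = \frac{31647}{2645}$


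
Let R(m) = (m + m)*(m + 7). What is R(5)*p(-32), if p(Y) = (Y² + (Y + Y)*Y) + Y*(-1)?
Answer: 372480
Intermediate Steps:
p(Y) = -Y + 3*Y² (p(Y) = (Y² + (2*Y)*Y) - Y = (Y² + 2*Y²) - Y = 3*Y² - Y = -Y + 3*Y²)
R(m) = 2*m*(7 + m) (R(m) = (2*m)*(7 + m) = 2*m*(7 + m))
R(5)*p(-32) = (2*5*(7 + 5))*(-32*(-1 + 3*(-32))) = (2*5*12)*(-32*(-1 - 96)) = 120*(-32*(-97)) = 120*3104 = 372480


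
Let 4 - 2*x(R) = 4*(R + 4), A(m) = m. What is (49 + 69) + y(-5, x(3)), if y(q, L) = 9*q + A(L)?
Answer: 61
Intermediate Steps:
x(R) = -6 - 2*R (x(R) = 2 - 2*(R + 4) = 2 - 2*(4 + R) = 2 - (16 + 4*R)/2 = 2 + (-8 - 2*R) = -6 - 2*R)
y(q, L) = L + 9*q (y(q, L) = 9*q + L = L + 9*q)
(49 + 69) + y(-5, x(3)) = (49 + 69) + ((-6 - 2*3) + 9*(-5)) = 118 + ((-6 - 6) - 45) = 118 + (-12 - 45) = 118 - 57 = 61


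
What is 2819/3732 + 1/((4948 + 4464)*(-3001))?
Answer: 9952976587/13176484698 ≈ 0.75536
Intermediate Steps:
2819/3732 + 1/((4948 + 4464)*(-3001)) = 2819*(1/3732) - 1/3001/9412 = 2819/3732 + (1/9412)*(-1/3001) = 2819/3732 - 1/28245412 = 9952976587/13176484698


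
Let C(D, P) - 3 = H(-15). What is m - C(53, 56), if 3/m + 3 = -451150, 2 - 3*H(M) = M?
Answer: -11729987/1353459 ≈ -8.6667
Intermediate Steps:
H(M) = 2/3 - M/3
C(D, P) = 26/3 (C(D, P) = 3 + (2/3 - 1/3*(-15)) = 3 + (2/3 + 5) = 3 + 17/3 = 26/3)
m = -3/451153 (m = 3/(-3 - 451150) = 3/(-451153) = 3*(-1/451153) = -3/451153 ≈ -6.6496e-6)
m - C(53, 56) = -3/451153 - 1*26/3 = -3/451153 - 26/3 = -11729987/1353459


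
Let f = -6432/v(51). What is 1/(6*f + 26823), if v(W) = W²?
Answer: 289/7747559 ≈ 3.7302e-5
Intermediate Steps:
f = -2144/867 (f = -6432/(51²) = -6432/2601 = -6432*1/2601 = -2144/867 ≈ -2.4729)
1/(6*f + 26823) = 1/(6*(-2144/867) + 26823) = 1/(-4288/289 + 26823) = 1/(7747559/289) = 289/7747559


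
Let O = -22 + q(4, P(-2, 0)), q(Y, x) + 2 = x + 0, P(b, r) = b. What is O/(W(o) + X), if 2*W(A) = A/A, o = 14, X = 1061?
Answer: -52/2123 ≈ -0.024494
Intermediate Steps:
W(A) = ½ (W(A) = (A/A)/2 = (½)*1 = ½)
q(Y, x) = -2 + x (q(Y, x) = -2 + (x + 0) = -2 + x)
O = -26 (O = -22 + (-2 - 2) = -22 - 4 = -26)
O/(W(o) + X) = -26/(½ + 1061) = -26/2123/2 = -26*2/2123 = -52/2123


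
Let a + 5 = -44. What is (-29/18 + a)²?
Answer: 829921/324 ≈ 2561.5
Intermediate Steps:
a = -49 (a = -5 - 44 = -49)
(-29/18 + a)² = (-29/18 - 49)² = (-911/18)² = 829921/324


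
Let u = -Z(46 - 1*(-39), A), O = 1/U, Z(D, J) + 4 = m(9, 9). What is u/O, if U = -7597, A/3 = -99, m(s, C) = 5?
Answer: 7597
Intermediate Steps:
A = -297 (A = 3*(-99) = -297)
Z(D, J) = 1 (Z(D, J) = -4 + 5 = 1)
O = -1/7597 (O = 1/(-7597) = -1/7597 ≈ -0.00013163)
u = -1 (u = -1*1 = -1)
u/O = -1/(-1/7597) = -1*(-7597) = 7597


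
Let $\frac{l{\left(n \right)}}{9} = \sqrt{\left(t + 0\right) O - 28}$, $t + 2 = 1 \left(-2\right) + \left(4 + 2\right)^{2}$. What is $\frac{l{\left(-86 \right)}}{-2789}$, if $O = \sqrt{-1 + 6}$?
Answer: $- \frac{18 \sqrt{-7 + 8 \sqrt{5}}}{2789} \approx -0.021297$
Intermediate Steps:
$O = \sqrt{5} \approx 2.2361$
$t = 32$ ($t = -2 + \left(1 \left(-2\right) + \left(4 + 2\right)^{2}\right) = -2 - \left(2 - 6^{2}\right) = -2 + \left(-2 + 36\right) = -2 + 34 = 32$)
$l{\left(n \right)} = 9 \sqrt{-28 + 32 \sqrt{5}}$ ($l{\left(n \right)} = 9 \sqrt{\left(32 + 0\right) \sqrt{5} - 28} = 9 \sqrt{32 \sqrt{5} - 28} = 9 \sqrt{-28 + 32 \sqrt{5}}$)
$\frac{l{\left(-86 \right)}}{-2789} = \frac{18 \sqrt{-7 + 8 \sqrt{5}}}{-2789} = 18 \sqrt{-7 + 8 \sqrt{5}} \left(- \frac{1}{2789}\right) = - \frac{18 \sqrt{-7 + 8 \sqrt{5}}}{2789}$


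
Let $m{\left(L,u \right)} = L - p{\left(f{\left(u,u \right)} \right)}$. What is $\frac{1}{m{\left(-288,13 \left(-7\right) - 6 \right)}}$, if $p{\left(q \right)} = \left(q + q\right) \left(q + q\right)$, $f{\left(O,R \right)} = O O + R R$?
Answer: $- \frac{1}{1416468784} \approx -7.0598 \cdot 10^{-10}$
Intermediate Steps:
$f{\left(O,R \right)} = O^{2} + R^{2}$
$p{\left(q \right)} = 4 q^{2}$ ($p{\left(q \right)} = 2 q 2 q = 4 q^{2}$)
$m{\left(L,u \right)} = L - 16 u^{4}$ ($m{\left(L,u \right)} = L - 4 \left(u^{2} + u^{2}\right)^{2} = L - 4 \left(2 u^{2}\right)^{2} = L - 4 \cdot 4 u^{4} = L - 16 u^{4}$)
$\frac{1}{m{\left(-288,13 \left(-7\right) - 6 \right)}} = \frac{1}{-288 - 16 \left(13 \left(-7\right) - 6\right)^{4}} = \frac{1}{-288 - 16 \left(-91 - 6\right)^{4}} = \frac{1}{-288 - 16 \left(-97\right)^{4}} = \frac{1}{-288 - 1416468496} = \frac{1}{-1416468784} = - \frac{1}{1416468784}$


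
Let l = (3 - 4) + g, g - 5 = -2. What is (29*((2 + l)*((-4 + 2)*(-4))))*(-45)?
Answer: -41760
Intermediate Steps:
g = 3 (g = 5 - 2 = 3)
l = 2 (l = (3 - 4) + 3 = -1 + 3 = 2)
(29*((2 + l)*((-4 + 2)*(-4))))*(-45) = (29*((2 + 2)*((-4 + 2)*(-4))))*(-45) = (29*(4*(-2*(-4))))*(-45) = (29*(4*8))*(-45) = (29*32)*(-45) = 928*(-45) = -41760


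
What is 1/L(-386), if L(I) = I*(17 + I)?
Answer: 1/142434 ≈ 7.0208e-6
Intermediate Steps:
1/L(-386) = 1/(-386*(17 - 386)) = 1/(-386*(-369)) = 1/142434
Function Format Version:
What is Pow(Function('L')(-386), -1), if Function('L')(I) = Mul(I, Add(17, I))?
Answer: Rational(1, 142434) ≈ 7.0208e-6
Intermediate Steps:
Pow(Function('L')(-386), -1) = Pow(Mul(-386, Add(17, -386)), -1) = Pow(Mul(-386, -369), -1) = Pow(142434, -1) = Rational(1, 142434)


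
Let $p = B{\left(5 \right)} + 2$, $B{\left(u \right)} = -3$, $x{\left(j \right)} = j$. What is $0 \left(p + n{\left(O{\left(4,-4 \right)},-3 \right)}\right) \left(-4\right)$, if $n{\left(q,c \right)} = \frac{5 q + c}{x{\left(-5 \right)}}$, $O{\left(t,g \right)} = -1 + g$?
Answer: $0$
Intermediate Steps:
$p = -1$ ($p = -3 + 2 = -1$)
$n{\left(q,c \right)} = - q - \frac{c}{5}$ ($n{\left(q,c \right)} = \frac{5 q + c}{-5} = \left(c + 5 q\right) \left(- \frac{1}{5}\right) = - q - \frac{c}{5}$)
$0 \left(p + n{\left(O{\left(4,-4 \right)},-3 \right)}\right) \left(-4\right) = 0 \left(-1 - - \frac{28}{5}\right) \left(-4\right) = 0 \left(-1 + \left(\left(-1\right) \left(-5\right) + \frac{3}{5}\right)\right) \left(-4\right) = 0 \left(-1 + \left(5 + \frac{3}{5}\right)\right) \left(-4\right) = 0 \left(-1 + \frac{28}{5}\right) \left(-4\right) = 0 \cdot \frac{23}{5} \left(-4\right) = 0 \left(-4\right) = 0$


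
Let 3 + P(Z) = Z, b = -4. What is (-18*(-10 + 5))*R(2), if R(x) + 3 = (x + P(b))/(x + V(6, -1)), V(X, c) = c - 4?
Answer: -120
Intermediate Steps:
P(Z) = -3 + Z
V(X, c) = -4 + c
R(x) = -3 + (-7 + x)/(-5 + x) (R(x) = -3 + (x + (-3 - 4))/(x + (-4 - 1)) = -3 + (x - 7)/(x - 5) = -3 + (-7 + x)/(-5 + x))
(-18*(-10 + 5))*R(2) = (-18*(-10 + 5))*(2*(4 - 1*2)/(-5 + 2)) = (-18*(-5))*(2*(4 - 2)/(-3)) = 90*(2*(-1/3)*2) = 90*(-4/3) = -120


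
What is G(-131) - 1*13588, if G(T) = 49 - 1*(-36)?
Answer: -13503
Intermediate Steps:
G(T) = 85 (G(T) = 49 + 36 = 85)
G(-131) - 1*13588 = 85 - 1*13588 = 85 - 13588 = -13503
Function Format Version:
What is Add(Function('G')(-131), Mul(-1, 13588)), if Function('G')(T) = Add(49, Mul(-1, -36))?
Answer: -13503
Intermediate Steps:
Function('G')(T) = 85 (Function('G')(T) = Add(49, 36) = 85)
Add(Function('G')(-131), Mul(-1, 13588)) = Add(85, Mul(-1, 13588)) = Add(85, -13588) = -13503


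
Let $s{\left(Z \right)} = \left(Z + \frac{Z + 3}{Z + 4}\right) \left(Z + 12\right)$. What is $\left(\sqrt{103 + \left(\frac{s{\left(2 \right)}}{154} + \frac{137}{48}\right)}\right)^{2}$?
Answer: $\frac{56027}{528} \approx 106.11$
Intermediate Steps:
$s{\left(Z \right)} = \left(12 + Z\right) \left(Z + \frac{3 + Z}{4 + Z}\right)$ ($s{\left(Z \right)} = \left(Z + \frac{3 + Z}{4 + Z}\right) \left(12 + Z\right) = \left(12 + Z\right) \left(Z + \frac{3 + Z}{4 + Z}\right)$)
$\left(\sqrt{103 + \left(\frac{s{\left(2 \right)}}{154} + \frac{137}{48}\right)}\right)^{2} = \left(\sqrt{103 + \left(\frac{\frac{1}{4 + 2} \left(36 + 2^{3} + 17 \cdot 2^{2} + 63 \cdot 2\right)}{154} + \frac{137}{48}\right)}\right)^{2} = \left(\sqrt{103 + \left(\frac{36 + 8 + 17 \cdot 4 + 126}{6} \cdot \frac{1}{154} + 137 \cdot \frac{1}{48}\right)}\right)^{2} = \left(\sqrt{103 + \left(\frac{36 + 8 + 68 + 126}{6} \cdot \frac{1}{154} + \frac{137}{48}\right)}\right)^{2} = \left(\sqrt{103 + \left(\frac{1}{6} \cdot 238 \cdot \frac{1}{154} + \frac{137}{48}\right)}\right)^{2} = \left(\sqrt{103 + \left(\frac{119}{3} \cdot \frac{1}{154} + \frac{137}{48}\right)}\right)^{2} = \left(\sqrt{103 + \left(\frac{17}{66} + \frac{137}{48}\right)}\right)^{2} = \left(\sqrt{103 + \frac{1643}{528}}\right)^{2} = \left(\sqrt{\frac{56027}{528}}\right)^{2} = \left(\frac{\sqrt{1848891}}{132}\right)^{2} = \frac{56027}{528}$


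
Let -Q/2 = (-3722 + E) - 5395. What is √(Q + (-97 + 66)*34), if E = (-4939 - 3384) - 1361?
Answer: 2*√9137 ≈ 191.18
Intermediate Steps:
E = -9684 (E = -8323 - 1361 = -9684)
Q = 37602 (Q = -2*((-3722 - 9684) - 5395) = -2*(-13406 - 5395) = -2*(-18801) = 37602)
√(Q + (-97 + 66)*34) = √(37602 + (-97 + 66)*34) = √(37602 - 31*34) = √(37602 - 1054) = √36548 = 2*√9137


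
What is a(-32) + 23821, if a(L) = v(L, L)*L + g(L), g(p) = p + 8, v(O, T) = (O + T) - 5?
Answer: 26005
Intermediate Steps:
v(O, T) = -5 + O + T
g(p) = 8 + p
a(L) = 8 + L + L*(-5 + 2*L) (a(L) = (-5 + L + L)*L + (8 + L) = (-5 + 2*L)*L + (8 + L) = L*(-5 + 2*L) + (8 + L) = 8 + L + L*(-5 + 2*L))
a(-32) + 23821 = (8 - 32 - 32*(-5 + 2*(-32))) + 23821 = (8 - 32 - 32*(-5 - 64)) + 23821 = (8 - 32 - 32*(-69)) + 23821 = (8 - 32 + 2208) + 23821 = 2184 + 23821 = 26005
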